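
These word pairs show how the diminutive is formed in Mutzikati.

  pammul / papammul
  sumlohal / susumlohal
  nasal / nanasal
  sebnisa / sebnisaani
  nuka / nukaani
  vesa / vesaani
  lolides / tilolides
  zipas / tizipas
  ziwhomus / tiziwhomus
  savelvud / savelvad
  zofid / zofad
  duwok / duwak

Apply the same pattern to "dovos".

sumlohal and sebnisa both have last vowel 'a' yet inflect differently (susumlohal, sebnisaani), so the last vowel is not what conditions the rule; the final letter is.
"dovos" ends in -s. The stems ending in -s (lolides → tilolides, zipas → tizipas, ziwhomus → tiziwhomus) add the prefix ti-.
The other patterns: stems ending in -l repeat the first consonant+vowel as a prefix; stems ending in -a add -ani; stems ending in -d or -k change the last vowel to 'a'.
So dovos → tidovos.

tidovos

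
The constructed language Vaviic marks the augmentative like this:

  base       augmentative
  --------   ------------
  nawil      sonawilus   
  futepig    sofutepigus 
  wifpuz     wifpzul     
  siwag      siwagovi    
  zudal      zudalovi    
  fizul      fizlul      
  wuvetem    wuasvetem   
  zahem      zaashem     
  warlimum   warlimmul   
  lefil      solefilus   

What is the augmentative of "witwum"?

witwmul

siwag and futepig both end in -g yet inflect differently (siwagovi, sofutepigus), so the final letter is not what conditions the rule; the last vowel is.
"witwum" has last vowel 'u'. The stems whose last vowel is 'u' (warlimum → warlimmul, wifpuz → wifpzul, fizul → fizlul) delete the last vowel and add -ul.
So witwum → witwmul.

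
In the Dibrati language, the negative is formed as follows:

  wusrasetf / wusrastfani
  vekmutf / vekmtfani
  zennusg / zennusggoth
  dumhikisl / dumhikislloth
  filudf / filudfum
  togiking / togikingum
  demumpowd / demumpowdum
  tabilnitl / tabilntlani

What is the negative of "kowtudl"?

kowtudlum

"kowtudl" has second-to-last letter 'd'. The one such stem in the data (filudf → filudfum) adds -um, so the same rule applies.
The other patterns: stems whose second-to-last letter is 's' double the final consonant and add -oth; stems whose second-to-last letter is 't' delete the last vowel and add -ani.
So kowtudl → kowtudlum.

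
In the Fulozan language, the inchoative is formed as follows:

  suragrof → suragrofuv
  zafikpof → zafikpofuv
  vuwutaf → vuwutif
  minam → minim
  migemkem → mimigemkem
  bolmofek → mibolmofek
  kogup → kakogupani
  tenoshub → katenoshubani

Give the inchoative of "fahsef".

mifahsef

suragrof and vuwutaf both end in -f yet inflect differently (suragrofuv, vuwutif), so the final letter is not what conditions the rule; the last vowel is.
"fahsef" has last vowel 'e'. The stems whose last vowel is 'e' (migemkem → mimigemkem, bolmofek → mibolmofek) add the prefix mi-.
The other patterns: stems whose last vowel is 'o' add -uv; stems whose last vowel is 'a' change the last vowel to 'i'; stems whose last vowel is 'u' add ka- … -ani around the stem.
So fahsef → mifahsef.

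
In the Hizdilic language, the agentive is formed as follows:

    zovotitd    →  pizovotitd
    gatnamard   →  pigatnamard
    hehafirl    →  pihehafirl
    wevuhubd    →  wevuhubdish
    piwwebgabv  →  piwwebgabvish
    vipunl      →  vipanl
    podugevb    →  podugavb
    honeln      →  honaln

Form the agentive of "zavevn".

zavavn

zovotitd and wevuhubd both end in -d yet inflect differently (pizovotitd, wevuhubdish), so the final letter is not what conditions the rule; the second-to-last letter is.
"zavevn" has second-to-last letter 'v'. The one such stem in the data (podugevb → podugavb) changes the last vowel to 'a' (as do vipunl, honeln), so the same rule applies.
The other patterns: stems whose second-to-last letter is 'r' or 't' add the prefix pi-; stems whose second-to-last letter is 'b' add -ish.
So zavevn → zavavn.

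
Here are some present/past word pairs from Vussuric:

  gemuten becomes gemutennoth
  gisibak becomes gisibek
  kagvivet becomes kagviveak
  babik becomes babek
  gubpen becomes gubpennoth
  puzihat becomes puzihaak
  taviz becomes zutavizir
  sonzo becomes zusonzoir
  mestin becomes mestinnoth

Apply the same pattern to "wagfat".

wagfaak

"wagfat" ends in -t. The stems ending in -t (kagvivet → kagviveak, puzihat → puzihaak) drop the final letter and add -ak.
The other patterns: stems ending in -n double the final consonant and add -oth; stems ending in -k change the last vowel to 'e'; stems ending in -o or -z add zu- … -ir around the stem.
So wagfat → wagfaak.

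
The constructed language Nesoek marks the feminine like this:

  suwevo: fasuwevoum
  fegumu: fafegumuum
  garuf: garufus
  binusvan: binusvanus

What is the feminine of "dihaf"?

dihafus

"dihaf" ends in a consonant. The stems ending in a consonant (garuf → garufus, binusvan → binusvanus) add -us.
The other pattern: stems ending in a vowel add fa- … -um around the stem.
So dihaf → dihafus.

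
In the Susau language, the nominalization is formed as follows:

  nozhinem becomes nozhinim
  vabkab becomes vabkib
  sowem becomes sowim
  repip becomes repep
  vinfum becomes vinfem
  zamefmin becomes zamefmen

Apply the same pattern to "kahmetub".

"kahmetub" has last vowel 'u'. The one such stem in the data (vinfum → vinfem) changes the last vowel to 'e' (as do repip, zamefmin), so the same rule applies.
So kahmetub → kahmeteb.

kahmeteb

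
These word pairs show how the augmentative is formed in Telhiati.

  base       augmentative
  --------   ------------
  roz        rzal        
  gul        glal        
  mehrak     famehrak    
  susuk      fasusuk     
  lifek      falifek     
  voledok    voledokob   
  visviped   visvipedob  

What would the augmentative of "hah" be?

hhal

"hah" has 1 vowel. The stems with 1 vowel (roz → rzal, gul → glal) delete the last vowel and add -al.
So hah → hhal.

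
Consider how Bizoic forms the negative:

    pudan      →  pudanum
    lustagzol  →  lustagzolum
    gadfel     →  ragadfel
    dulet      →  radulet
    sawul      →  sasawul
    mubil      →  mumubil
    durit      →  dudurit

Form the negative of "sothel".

lustagzol and gadfel both end in -l yet inflect differently (lustagzolum, ragadfel), so the final letter is not what conditions the rule; the last vowel is.
"sothel" has last vowel 'e'. The stems whose last vowel is 'e' (gadfel → ragadfel, dulet → radulet) add the prefix ra-.
The other patterns: stems whose last vowel is 'a' or 'o' add -um; stems whose last vowel is 'i' or 'u' repeat the first consonant+vowel as a prefix.
So sothel → rasothel.

rasothel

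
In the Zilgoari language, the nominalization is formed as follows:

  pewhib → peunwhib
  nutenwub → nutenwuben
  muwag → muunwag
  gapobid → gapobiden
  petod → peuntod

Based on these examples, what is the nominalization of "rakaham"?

rakahamen

"rakaham" has 3 vowels. The stems with 3 vowels (gapobid → gapobiden, nutenwub → nutenwuben) add -en.
The other pattern: stems with 2 vowels insert -un- after the first vowel.
So rakaham → rakahamen.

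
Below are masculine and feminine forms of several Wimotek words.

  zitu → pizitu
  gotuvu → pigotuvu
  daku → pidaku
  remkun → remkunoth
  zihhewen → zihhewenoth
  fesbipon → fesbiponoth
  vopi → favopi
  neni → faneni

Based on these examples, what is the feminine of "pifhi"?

zitu and remkun both have last vowel 'u' yet inflect differently (pizitu, remkunoth), so the last vowel is not what conditions the rule; the final letter is.
"pifhi" ends in -i. The stems ending in -i (vopi → favopi, neni → faneni) add the prefix fa-.
So pifhi → fapifhi.

fapifhi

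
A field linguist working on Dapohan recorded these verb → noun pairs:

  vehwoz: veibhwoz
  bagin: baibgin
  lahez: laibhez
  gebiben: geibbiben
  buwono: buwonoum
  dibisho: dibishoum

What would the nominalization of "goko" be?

vehwoz and buwono both have last vowel 'o' yet inflect differently (veibhwoz, buwonoum), so the last vowel is not what conditions the rule; whether the stem ends in a vowel or a consonant is.
"goko" ends in a vowel. The stems ending in a vowel (buwono → buwonoum, dibisho → dibishoum) add -um.
The other pattern: stems ending in a consonant insert -ib- after the first vowel.
So goko → gokoum.

gokoum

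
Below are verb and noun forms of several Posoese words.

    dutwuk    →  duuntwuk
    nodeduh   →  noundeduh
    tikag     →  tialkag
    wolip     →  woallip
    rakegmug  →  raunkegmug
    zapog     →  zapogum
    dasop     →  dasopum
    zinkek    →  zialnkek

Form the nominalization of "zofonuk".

"zofonuk" has last vowel 'u'. The stems whose last vowel is 'u' (nodeduh → noundeduh, rakegmug → raunkegmug, dutwuk → duuntwuk) insert -un- after the first vowel.
The other patterns: stems whose last vowel is 'o' add -um; stems whose last vowel is 'a', 'e' or 'i' insert -al- after the first vowel.
So zofonuk → zounfonuk.

zounfonuk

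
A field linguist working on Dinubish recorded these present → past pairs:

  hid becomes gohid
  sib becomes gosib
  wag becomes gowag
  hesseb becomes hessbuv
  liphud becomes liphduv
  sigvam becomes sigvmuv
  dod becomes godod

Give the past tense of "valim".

dod and liphud both end in -d yet inflect differently (godod, liphduv), so the final letter is not what conditions the rule; the number of vowels is.
"valim" has 2 vowels. The stems with 2 vowels (liphud → liphduv, hesseb → hessbuv, sigvam → sigvmuv) delete the last vowel and add -uv.
So valim → valmuv.

valmuv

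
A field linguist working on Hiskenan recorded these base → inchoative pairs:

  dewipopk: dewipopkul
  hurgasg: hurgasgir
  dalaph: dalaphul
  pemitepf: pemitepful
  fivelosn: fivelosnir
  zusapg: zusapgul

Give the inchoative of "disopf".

"disopf" has second-to-last letter 'p'. The stems whose second-to-last letter is 'p' (zusapg → zusapgul, pemitepf → pemitepful, dewipopk → dewipopkul) add -ul.
So disopf → disopful.

disopful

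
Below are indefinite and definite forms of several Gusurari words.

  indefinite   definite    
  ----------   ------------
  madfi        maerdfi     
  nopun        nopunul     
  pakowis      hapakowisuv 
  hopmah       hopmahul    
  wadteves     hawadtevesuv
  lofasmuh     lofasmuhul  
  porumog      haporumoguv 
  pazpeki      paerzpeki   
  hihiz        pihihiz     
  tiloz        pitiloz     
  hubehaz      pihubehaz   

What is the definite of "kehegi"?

hopmah and hubehaz both have last vowel 'a' yet inflect differently (hopmahul, pihubehaz), so the last vowel is not what conditions the rule; the final letter is.
"kehegi" ends in -i. The stems ending in -i (madfi → maerdfi, pazpeki → paerzpeki) insert -er- after the first vowel.
The other patterns: stems ending in -h or -n add -ul; stems ending in -z add the prefix pi-; stems ending in -g or -s add ha- … -uv around the stem.
So kehegi → keerhegi.

keerhegi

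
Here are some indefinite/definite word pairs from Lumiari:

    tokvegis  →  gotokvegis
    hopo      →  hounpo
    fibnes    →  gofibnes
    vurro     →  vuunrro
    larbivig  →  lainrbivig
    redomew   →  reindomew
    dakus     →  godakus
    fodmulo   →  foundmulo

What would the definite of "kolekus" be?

gokolekus

tokvegis and larbivig both have last vowel 'i' yet inflect differently (gotokvegis, lainrbivig), so the last vowel is not what conditions the rule; the final letter is.
"kolekus" ends in -s. The stems ending in -s (tokvegis → gotokvegis, fibnes → gofibnes, dakus → godakus) add the prefix go-.
So kolekus → gokolekus.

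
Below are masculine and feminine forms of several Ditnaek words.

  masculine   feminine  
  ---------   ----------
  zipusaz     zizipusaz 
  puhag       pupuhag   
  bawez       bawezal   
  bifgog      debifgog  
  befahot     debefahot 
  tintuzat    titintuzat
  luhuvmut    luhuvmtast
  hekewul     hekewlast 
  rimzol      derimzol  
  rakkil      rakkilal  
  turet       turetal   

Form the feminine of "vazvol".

luhuvmut and tintuzat both end in -t yet inflect differently (luhuvmtast, titintuzat), so the final letter is not what conditions the rule; the last vowel is.
"vazvol" has last vowel 'o'. The stems whose last vowel is 'o' (bifgog → debifgog, befahot → debefahot, rimzol → derimzol) add the prefix de-.
The other patterns: stems whose last vowel is 'u' delete the last vowel and add -ast; stems whose last vowel is 'a' repeat the first consonant+vowel as a prefix; stems whose last vowel is 'e' or 'i' add -al.
So vazvol → devazvol.

devazvol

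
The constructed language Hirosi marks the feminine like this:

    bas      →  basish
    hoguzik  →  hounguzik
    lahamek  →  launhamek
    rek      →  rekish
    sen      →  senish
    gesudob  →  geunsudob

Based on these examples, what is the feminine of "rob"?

rek and hoguzik both end in -k yet inflect differently (rekish, hounguzik), so the final letter is not what conditions the rule; the number of vowels is.
"rob" has 1 vowel. The stems with 1 vowel (rek → rekish, bas → basish, sen → senish) add -ish.
So rob → robish.

robish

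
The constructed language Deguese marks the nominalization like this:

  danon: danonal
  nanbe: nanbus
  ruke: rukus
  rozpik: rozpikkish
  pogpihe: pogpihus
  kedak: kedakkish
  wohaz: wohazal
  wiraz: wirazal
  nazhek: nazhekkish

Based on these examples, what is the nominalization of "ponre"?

ponrus

pogpihe and nazhek both have last vowel 'e' yet inflect differently (pogpihus, nazhekkish), so the last vowel is not what conditions the rule; the final letter is.
"ponre" ends in -e. The stems ending in -e (pogpihe → pogpihus, nanbe → nanbus, ruke → rukus) drop the final letter and add -us.
So ponre → ponrus.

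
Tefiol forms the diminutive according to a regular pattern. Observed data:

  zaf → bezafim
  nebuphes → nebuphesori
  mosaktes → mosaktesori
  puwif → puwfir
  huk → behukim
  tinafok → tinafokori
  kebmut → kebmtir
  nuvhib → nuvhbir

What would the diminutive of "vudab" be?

vudbir

zaf and puwif both end in -f yet inflect differently (bezafim, puwfir), so the final letter is not what conditions the rule; the number of vowels is.
"vudab" has 2 vowels. The stems with 2 vowels (kebmut → kebmtir, nuvhib → nuvhbir, puwif → puwfir) delete the last vowel and add -ir.
The other patterns: stems with 1 vowel add be- … -im around the stem; stems with 3 vowels add -ori.
So vudab → vudbir.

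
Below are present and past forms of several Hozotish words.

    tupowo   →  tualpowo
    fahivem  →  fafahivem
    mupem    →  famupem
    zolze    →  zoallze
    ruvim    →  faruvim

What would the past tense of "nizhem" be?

mupem and zolze both have last vowel 'e' yet inflect differently (famupem, zoallze), so the last vowel is not what conditions the rule; the final letter is.
"nizhem" ends in -m. The stems ending in -m (mupem → famupem, fahivem → fafahivem, ruvim → faruvim) add the prefix fa-.
The other pattern: stems ending in -e or -o insert -al- after the first vowel.
So nizhem → fanizhem.

fanizhem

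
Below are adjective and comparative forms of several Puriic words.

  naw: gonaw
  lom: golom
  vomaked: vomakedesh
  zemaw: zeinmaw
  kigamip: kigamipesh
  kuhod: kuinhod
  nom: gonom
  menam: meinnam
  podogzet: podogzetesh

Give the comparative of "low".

golow

lom and menam both end in -m yet inflect differently (golom, meinnam), so the final letter is not what conditions the rule; the number of vowels is.
"low" has 1 vowel. The stems with 1 vowel (naw → gonaw, lom → golom, nom → gonom) add the prefix go-.
The other patterns: stems with 2 vowels insert -in- after the first vowel; stems with 3 vowels add -esh.
So low → golow.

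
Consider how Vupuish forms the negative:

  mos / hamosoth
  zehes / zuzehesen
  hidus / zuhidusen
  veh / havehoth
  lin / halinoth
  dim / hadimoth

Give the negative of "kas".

mos and zehes both end in -s yet inflect differently (hamosoth, zuzehesen), so the final letter is not what conditions the rule; the number of vowels is.
"kas" has 1 vowel. The stems with 1 vowel (lin → halinoth, dim → hadimoth, veh → havehoth) add ha- … -oth around the stem.
So kas → hakasoth.

hakasoth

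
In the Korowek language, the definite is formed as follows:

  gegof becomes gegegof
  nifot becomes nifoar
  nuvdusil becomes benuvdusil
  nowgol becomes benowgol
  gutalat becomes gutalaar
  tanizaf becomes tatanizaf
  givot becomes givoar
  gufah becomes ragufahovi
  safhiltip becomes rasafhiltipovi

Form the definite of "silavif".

sisilavif

gutalat and gufah both have last vowel 'a' yet inflect differently (gutalaar, ragufahovi), so the last vowel is not what conditions the rule; the final letter is.
"silavif" ends in -f. The stems ending in -f (tanizaf → tatanizaf, gegof → gegegof) repeat the first consonant+vowel as a prefix.
The other patterns: stems ending in -t drop the final letter and add -ar; stems ending in -h or -p add ra- … -ovi around the stem; stems ending in -l add the prefix be-.
So silavif → sisilavif.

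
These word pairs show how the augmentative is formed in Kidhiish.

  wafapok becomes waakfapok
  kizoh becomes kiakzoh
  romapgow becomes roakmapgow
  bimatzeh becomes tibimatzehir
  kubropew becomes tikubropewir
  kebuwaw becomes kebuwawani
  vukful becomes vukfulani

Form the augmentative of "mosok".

moaksok

kizoh and bimatzeh both end in -h yet inflect differently (kiakzoh, tibimatzehir), so the final letter is not what conditions the rule; the last vowel is.
"mosok" has last vowel 'o'. The stems whose last vowel is 'o' (wafapok → waakfapok, kizoh → kiakzoh, romapgow → roakmapgow) insert -ak- after the first vowel.
So mosok → moaksok.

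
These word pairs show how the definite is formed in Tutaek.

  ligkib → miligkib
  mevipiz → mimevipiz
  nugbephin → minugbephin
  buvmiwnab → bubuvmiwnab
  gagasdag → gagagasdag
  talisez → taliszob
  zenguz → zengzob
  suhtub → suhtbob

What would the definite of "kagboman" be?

kakagboman

"kagboman" has last vowel 'a'. The stems whose last vowel is 'a' (buvmiwnab → bubuvmiwnab, gagasdag → gagagasdag) repeat the first consonant+vowel as a prefix.
The other patterns: stems whose last vowel is 'i' add the prefix mi-; stems whose last vowel is 'e' or 'u' delete the last vowel and add -ob.
So kagboman → kakagboman.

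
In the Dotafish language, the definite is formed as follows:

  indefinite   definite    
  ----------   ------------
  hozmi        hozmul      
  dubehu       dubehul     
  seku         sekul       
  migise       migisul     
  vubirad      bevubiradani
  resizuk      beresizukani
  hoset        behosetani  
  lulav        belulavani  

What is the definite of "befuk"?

bebefukani

dubehu and resizuk both have last vowel 'u' yet inflect differently (dubehul, beresizukani), so the last vowel is not what conditions the rule; whether the stem ends in a vowel or a consonant is.
"befuk" ends in a consonant. The stems ending in a consonant (vubirad → bevubiradani, resizuk → beresizukani, hoset → behosetani) add be- … -ani around the stem.
The other pattern: stems ending in a vowel drop the final letter and add -ul.
So befuk → bebefukani.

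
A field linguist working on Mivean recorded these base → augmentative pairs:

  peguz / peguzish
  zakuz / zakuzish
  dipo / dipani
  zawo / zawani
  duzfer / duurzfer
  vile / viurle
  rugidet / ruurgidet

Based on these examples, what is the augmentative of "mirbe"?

zakuz and zawo both begin with z- yet inflect differently (zakuzish, zawani), so the first letter is not what conditions the rule; the final letter is.
"mirbe" ends in -e. The one such stem in the data (vile → viurle) inserts -ur- after the first vowel (as do duzfer, rugidet), so the same rule applies.
So mirbe → miurrbe.

miurrbe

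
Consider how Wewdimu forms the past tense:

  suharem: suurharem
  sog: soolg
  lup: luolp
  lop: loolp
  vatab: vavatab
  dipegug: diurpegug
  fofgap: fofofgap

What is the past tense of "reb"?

reolb

lop and fofgap both end in -p yet inflect differently (loolp, fofofgap), so the final letter is not what conditions the rule; the number of vowels is.
"reb" has 1 vowel. The stems with 1 vowel (lop → loolp, sog → soolg, lup → luolp) insert -ol- after the first vowel.
So reb → reolb.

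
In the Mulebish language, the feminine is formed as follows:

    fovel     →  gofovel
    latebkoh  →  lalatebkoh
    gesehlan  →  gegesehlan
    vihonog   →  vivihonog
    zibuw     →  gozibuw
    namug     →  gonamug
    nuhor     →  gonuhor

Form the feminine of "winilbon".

wiwinilbon

"winilbon" has 3 vowels. The stems with 3 vowels (latebkoh → lalatebkoh, vihonog → vivihonog, gesehlan → gegesehlan) repeat the first consonant+vowel as a prefix.
The other pattern: stems with 2 vowels add the prefix go-.
So winilbon → wiwinilbon.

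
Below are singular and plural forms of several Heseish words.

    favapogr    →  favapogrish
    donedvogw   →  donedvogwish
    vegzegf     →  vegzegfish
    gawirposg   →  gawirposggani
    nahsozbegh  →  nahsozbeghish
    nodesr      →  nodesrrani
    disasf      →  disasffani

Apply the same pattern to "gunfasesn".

disasf and vegzegf both end in -f yet inflect differently (disasffani, vegzegfish), so the final letter is not what conditions the rule; the second-to-last letter is.
"gunfasesn" has second-to-last letter 's'. The stems whose second-to-last letter is 's' (nodesr → nodesrrani, gawirposg → gawirposggani, disasf → disasffani) double the final consonant and add -ani.
The other pattern: stems whose second-to-last letter is 'g' add -ish.
So gunfasesn → gunfasesnnani.

gunfasesnnani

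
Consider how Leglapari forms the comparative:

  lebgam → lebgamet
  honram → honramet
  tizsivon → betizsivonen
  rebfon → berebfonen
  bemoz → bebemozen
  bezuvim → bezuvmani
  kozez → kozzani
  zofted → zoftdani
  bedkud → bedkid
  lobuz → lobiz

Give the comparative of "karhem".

lebgam and bezuvim both end in -m yet inflect differently (lebgamet, bezuvmani), so the final letter is not what conditions the rule; the last vowel is.
"karhem" has last vowel 'e'. The stems whose last vowel is 'e' (kozez → kozzani, zofted → zoftdani) delete the last vowel and add -ani.
So karhem → karhmani.

karhmani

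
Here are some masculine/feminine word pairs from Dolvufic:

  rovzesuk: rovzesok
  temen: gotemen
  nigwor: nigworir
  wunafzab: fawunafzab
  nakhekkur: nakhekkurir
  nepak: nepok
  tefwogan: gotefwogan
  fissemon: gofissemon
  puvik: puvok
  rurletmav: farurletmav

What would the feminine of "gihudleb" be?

fagihudleb

nigwor and fissemon both have last vowel 'o' yet inflect differently (nigworir, gofissemon), so the last vowel is not what conditions the rule; the final letter is.
"gihudleb" ends in -b. The one such stem in the data (wunafzab → fawunafzab) adds the prefix fa-, so the same rule applies.
The other patterns: stems ending in -r add -ir; stems ending in -n add the prefix go-; stems ending in -k change the last vowel to 'o'.
So gihudleb → fagihudleb.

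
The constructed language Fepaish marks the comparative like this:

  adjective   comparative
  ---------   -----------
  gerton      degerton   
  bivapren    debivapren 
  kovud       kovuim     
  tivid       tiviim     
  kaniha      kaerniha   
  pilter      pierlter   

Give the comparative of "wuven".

bivapren and pilter both have last vowel 'e' yet inflect differently (debivapren, pierlter), so the last vowel is not what conditions the rule; the final letter is.
"wuven" ends in -n. The stems ending in -n (gerton → degerton, bivapren → debivapren) add the prefix de-.
So wuven → dewuven.

dewuven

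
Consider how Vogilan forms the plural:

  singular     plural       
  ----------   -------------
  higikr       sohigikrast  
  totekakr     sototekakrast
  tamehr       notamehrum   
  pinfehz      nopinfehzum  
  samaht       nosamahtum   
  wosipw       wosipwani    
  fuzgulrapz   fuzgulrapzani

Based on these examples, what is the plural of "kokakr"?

sokokakrast

higikr and tamehr both end in -r yet inflect differently (sohigikrast, notamehrum), so the final letter is not what conditions the rule; the second-to-last letter is.
"kokakr" has second-to-last letter 'k'. The stems whose second-to-last letter is 'k' (higikr → sohigikrast, totekakr → sototekakrast) add so- … -ast around the stem.
The other patterns: stems whose second-to-last letter is 'h' add no- … -um around the stem; stems whose second-to-last letter is 'p' add -ani.
So kokakr → sokokakrast.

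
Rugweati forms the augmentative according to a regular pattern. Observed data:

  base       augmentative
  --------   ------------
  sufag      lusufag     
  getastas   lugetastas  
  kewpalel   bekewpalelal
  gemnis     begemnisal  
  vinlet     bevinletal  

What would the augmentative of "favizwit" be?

befavizwital

getastas and gemnis both end in -s yet inflect differently (lugetastas, begemnisal), so the final letter is not what conditions the rule; the last vowel is.
"favizwit" has last vowel 'i'. The one such stem in the data (gemnis → begemnisal) adds be- … -al around the stem, so the same rule applies.
The other pattern: stems whose last vowel is 'a' add the prefix lu-.
So favizwit → befavizwital.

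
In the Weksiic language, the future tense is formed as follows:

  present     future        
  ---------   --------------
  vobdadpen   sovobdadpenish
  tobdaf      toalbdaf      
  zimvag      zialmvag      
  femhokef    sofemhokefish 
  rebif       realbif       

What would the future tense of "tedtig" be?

tealdtig

"tedtig" has 2 vowels. The stems with 2 vowels (tobdaf → toalbdaf, zimvag → zialmvag, rebif → realbif) insert -al- after the first vowel.
The other pattern: stems with 3 vowels add so- … -ish around the stem.
So tedtig → tealdtig.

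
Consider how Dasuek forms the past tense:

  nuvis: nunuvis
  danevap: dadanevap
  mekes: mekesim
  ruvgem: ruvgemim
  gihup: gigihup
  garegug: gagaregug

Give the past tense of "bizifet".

"bizifet" has last vowel 'e'. The stems whose last vowel is 'e' (mekes → mekesim, ruvgem → ruvgemim) add -im.
So bizifet → bizifetim.

bizifetim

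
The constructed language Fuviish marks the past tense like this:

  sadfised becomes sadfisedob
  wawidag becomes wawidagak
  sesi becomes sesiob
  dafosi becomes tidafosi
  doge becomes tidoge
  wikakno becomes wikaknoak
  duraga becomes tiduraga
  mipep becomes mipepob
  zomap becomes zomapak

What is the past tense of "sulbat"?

"sulbat" begins with s-. The stems beginning with s- (sesi → sesiob, sadfised → sadfisedob) add -ob.
The other patterns: stems beginning with d- add the prefix ti-; stems beginning with w- or z- add -ak.
So sulbat → sulbatob.

sulbatob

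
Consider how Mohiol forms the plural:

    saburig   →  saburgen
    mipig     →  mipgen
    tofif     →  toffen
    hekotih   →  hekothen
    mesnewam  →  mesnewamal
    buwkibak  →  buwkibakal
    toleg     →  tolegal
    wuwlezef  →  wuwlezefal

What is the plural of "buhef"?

saburig and toleg both end in -g yet inflect differently (saburgen, tolegal), so the final letter is not what conditions the rule; the last vowel is.
"buhef" has last vowel 'e'. The stems whose last vowel is 'e' (toleg → tolegal, wuwlezef → wuwlezefal) add -al.
The other pattern: stems whose last vowel is 'i' delete the last vowel and add -en.
So buhef → buhefal.

buhefal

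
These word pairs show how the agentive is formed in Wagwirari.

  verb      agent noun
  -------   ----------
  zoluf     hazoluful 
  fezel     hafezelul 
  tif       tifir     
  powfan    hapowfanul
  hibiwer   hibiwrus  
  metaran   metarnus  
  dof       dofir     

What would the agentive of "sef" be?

sefir

"sef" has 1 vowel. The stems with 1 vowel (tif → tifir, dof → dofir) add -ir.
The other patterns: stems with 2 vowels add ha- … -ul around the stem; stems with 3 vowels delete the last vowel and add -us.
So sef → sefir.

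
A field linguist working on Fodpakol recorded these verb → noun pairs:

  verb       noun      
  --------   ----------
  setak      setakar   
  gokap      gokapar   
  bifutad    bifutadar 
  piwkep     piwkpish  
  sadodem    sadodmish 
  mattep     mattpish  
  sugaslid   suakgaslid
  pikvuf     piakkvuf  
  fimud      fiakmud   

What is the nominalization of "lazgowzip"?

laakzgowzip

"lazgowzip" has last vowel 'i'. The one such stem in the data (sugaslid → suakgaslid) inserts -ak- after the first vowel (as do pikvuf, fimud), so the same rule applies.
So lazgowzip → laakzgowzip.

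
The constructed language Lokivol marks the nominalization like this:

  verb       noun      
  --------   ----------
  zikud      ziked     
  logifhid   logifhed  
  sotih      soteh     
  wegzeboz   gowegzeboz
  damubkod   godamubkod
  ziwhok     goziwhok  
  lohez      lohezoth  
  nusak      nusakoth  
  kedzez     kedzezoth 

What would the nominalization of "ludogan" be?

ludoganoth

zikud and damubkod both end in -d yet inflect differently (ziked, godamubkod), so the final letter is not what conditions the rule; the last vowel is.
"ludogan" has last vowel 'a'. The one such stem in the data (nusak → nusakoth) adds -oth, so the same rule applies.
The other patterns: stems whose last vowel is 'i' or 'u' change the last vowel to 'e'; stems whose last vowel is 'o' add the prefix go-.
So ludogan → ludoganoth.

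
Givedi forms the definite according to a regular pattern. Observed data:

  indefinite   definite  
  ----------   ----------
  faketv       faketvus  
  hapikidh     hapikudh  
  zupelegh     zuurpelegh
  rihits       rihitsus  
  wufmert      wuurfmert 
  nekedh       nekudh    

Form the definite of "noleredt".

hapikidh and zupelegh both end in -h yet inflect differently (hapikudh, zuurpelegh), so the final letter is not what conditions the rule; the second-to-last letter is.
"noleredt" has second-to-last letter 'd'. The stems whose second-to-last letter is 'd' (hapikidh → hapikudh, nekedh → nekudh) change the last vowel to 'u'.
So noleredt → nolerudt.

nolerudt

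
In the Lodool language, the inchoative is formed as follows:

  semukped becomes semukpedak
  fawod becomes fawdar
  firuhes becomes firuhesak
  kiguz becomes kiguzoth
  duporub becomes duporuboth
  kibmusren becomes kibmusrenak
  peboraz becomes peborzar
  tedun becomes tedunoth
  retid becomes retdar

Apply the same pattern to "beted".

betedak

tedun and kibmusren both end in -n yet inflect differently (tedunoth, kibmusrenak), so the final letter is not what conditions the rule; the last vowel is.
"beted" has last vowel 'e'. The stems whose last vowel is 'e' (firuhes → firuhesak, semukped → semukpedak, kibmusren → kibmusrenak) add -ak.
So beted → betedak.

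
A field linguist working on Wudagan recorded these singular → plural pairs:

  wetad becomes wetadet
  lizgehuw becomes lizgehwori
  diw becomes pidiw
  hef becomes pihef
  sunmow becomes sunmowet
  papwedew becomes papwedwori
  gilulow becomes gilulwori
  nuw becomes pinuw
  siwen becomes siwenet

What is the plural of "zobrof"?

nuw and sunmow both end in -w yet inflect differently (pinuw, sunmowet), so the final letter is not what conditions the rule; the number of vowels is.
"zobrof" has 2 vowels. The stems with 2 vowels (sunmow → sunmowet, wetad → wetadet, siwen → siwenet) add -et.
So zobrof → zobrofet.

zobrofet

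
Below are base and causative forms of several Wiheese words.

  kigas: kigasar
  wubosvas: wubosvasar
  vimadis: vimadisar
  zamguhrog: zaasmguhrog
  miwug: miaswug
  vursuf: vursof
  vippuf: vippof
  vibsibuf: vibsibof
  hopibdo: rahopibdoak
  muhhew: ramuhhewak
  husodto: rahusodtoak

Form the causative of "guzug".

guaszug

miwug and vursuf both have last vowel 'u' yet inflect differently (miaswug, vursof), so the last vowel is not what conditions the rule; the final letter is.
"guzug" ends in -g. The stems ending in -g (zamguhrog → zaasmguhrog, miwug → miaswug) insert -as- after the first vowel.
The other patterns: stems ending in -s add -ar; stems ending in -f change the last vowel to 'o'; stems ending in -o or -w add ra- … -ak around the stem.
So guzug → guaszug.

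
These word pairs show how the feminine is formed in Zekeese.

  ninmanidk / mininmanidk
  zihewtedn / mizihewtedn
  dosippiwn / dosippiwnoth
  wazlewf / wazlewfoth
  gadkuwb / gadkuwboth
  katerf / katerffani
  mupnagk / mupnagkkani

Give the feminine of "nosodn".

zihewtedn and dosippiwn both end in -n yet inflect differently (mizihewtedn, dosippiwnoth), so the final letter is not what conditions the rule; the second-to-last letter is.
"nosodn" has second-to-last letter 'd'. The stems whose second-to-last letter is 'd' (ninmanidk → mininmanidk, zihewtedn → mizihewtedn) add the prefix mi-.
So nosodn → minosodn.

minosodn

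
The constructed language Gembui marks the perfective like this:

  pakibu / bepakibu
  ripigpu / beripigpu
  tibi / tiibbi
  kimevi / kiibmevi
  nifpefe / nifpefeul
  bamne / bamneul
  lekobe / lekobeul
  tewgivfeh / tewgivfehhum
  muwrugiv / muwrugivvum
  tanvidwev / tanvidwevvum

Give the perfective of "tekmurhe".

tekmurheul

"tekmurhe" ends in -e. The stems ending in -e (nifpefe → nifpefeul, bamne → bamneul, lekobe → lekobeul) add -ul.
So tekmurhe → tekmurheul.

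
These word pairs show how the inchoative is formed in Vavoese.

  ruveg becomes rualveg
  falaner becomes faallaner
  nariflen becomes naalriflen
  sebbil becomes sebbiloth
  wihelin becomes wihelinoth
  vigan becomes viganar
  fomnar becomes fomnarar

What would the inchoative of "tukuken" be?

nariflen and wihelin both end in -n yet inflect differently (naalriflen, wihelinoth), so the final letter is not what conditions the rule; the last vowel is.
"tukuken" has last vowel 'e'. The stems whose last vowel is 'e' (ruveg → rualveg, falaner → faallaner, nariflen → naalriflen) insert -al- after the first vowel.
So tukuken → tualkuken.

tualkuken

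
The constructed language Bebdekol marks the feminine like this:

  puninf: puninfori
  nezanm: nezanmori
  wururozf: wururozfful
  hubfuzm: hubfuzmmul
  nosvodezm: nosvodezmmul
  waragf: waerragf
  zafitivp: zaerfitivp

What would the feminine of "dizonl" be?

dizonlori

puninf and wururozf both end in -f yet inflect differently (puninfori, wururozfful), so the final letter is not what conditions the rule; the second-to-last letter is.
"dizonl" has second-to-last letter 'n'. The stems whose second-to-last letter is 'n' (puninf → puninfori, nezanm → nezanmori) add -ori.
So dizonl → dizonlori.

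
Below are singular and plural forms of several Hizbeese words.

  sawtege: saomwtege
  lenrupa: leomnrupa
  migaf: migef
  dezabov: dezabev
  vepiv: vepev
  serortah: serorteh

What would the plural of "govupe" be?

lenrupa and migaf both have last vowel 'a' yet inflect differently (leomnrupa, migef), so the last vowel is not what conditions the rule; whether the stem ends in a vowel or a consonant is.
"govupe" ends in a vowel. The stems ending in a vowel (sawtege → saomwtege, lenrupa → leomnrupa) insert -om- after the first vowel.
So govupe → goomvupe.

goomvupe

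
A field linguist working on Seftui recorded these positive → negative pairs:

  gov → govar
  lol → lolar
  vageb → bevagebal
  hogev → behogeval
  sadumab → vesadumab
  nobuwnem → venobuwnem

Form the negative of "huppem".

gov and hogev both end in -v yet inflect differently (govar, behogeval), so the final letter is not what conditions the rule; the number of vowels is.
"huppem" has 2 vowels. The stems with 2 vowels (vageb → bevagebal, hogev → behogeval) add be- … -al around the stem.
So huppem → behuppemal.

behuppemal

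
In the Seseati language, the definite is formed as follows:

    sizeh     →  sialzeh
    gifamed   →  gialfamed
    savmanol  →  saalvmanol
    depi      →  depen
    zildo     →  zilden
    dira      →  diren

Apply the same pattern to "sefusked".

savmanol and zildo both have last vowel 'o' yet inflect differently (saalvmanol, zilden), so the last vowel is not what conditions the rule; whether the stem ends in a vowel or a consonant is.
"sefusked" ends in a consonant. The stems ending in a consonant (sizeh → sialzeh, gifamed → gialfamed, savmanol → saalvmanol) insert -al- after the first vowel.
So sefusked → sealfusked.

sealfusked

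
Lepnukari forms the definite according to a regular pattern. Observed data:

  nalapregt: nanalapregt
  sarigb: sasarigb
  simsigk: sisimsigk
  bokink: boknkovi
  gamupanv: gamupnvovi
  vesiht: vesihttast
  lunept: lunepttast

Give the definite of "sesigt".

"sesigt" has second-to-last letter 'g'. The stems whose second-to-last letter is 'g' (nalapregt → nanalapregt, sarigb → sasarigb, simsigk → sisimsigk) repeat the first consonant+vowel as a prefix.
The other patterns: stems whose second-to-last letter is 'n' delete the last vowel and add -ovi; stems whose second-to-last letter is 'h' or 'p' double the final consonant and add -ast.
So sesigt → sesesigt.

sesesigt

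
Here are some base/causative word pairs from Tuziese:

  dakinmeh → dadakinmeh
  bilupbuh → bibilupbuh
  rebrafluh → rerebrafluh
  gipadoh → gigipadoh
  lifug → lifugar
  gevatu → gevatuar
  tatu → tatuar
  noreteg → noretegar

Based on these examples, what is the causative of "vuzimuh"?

vuvuzimuh

bilupbuh and lifug both have last vowel 'u' yet inflect differently (bibilupbuh, lifugar), so the last vowel is not what conditions the rule; the final letter is.
"vuzimuh" ends in -h. The stems ending in -h (dakinmeh → dadakinmeh, bilupbuh → bibilupbuh, rebrafluh → rerebrafluh) repeat the first consonant+vowel as a prefix.
So vuzimuh → vuvuzimuh.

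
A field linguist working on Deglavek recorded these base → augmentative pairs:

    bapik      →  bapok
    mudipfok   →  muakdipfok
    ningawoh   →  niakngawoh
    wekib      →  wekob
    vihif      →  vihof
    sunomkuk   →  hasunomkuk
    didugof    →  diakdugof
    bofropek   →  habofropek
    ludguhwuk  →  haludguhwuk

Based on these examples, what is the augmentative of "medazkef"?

didugof and vihif both end in -f yet inflect differently (diakdugof, vihof), so the final letter is not what conditions the rule; the last vowel is.
"medazkef" has last vowel 'e'. The one such stem in the data (bofropek → habofropek) adds the prefix ha-, so the same rule applies.
So medazkef → hamedazkef.

hamedazkef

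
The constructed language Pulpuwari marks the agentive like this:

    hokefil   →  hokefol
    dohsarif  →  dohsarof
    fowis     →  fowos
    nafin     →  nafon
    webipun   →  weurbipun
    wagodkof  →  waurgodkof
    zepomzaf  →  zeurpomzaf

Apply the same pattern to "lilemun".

nafin and webipun both end in -n yet inflect differently (nafon, weurbipun), so the final letter is not what conditions the rule; the last vowel is.
"lilemun" has last vowel 'u'. The one such stem in the data (webipun → weurbipun) inserts -ur- after the first vowel (as do wagodkof, zepomzaf), so the same rule applies.
So lilemun → liurlemun.

liurlemun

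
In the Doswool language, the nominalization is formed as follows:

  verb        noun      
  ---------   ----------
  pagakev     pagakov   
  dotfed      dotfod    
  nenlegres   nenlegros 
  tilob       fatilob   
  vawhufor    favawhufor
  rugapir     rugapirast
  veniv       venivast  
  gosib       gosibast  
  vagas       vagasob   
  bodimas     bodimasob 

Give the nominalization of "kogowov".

"kogowov" has last vowel 'o'. The stems whose last vowel is 'o' (tilob → fatilob, vawhufor → favawhufor) add the prefix fa-.
So kogowov → fakogowov.

fakogowov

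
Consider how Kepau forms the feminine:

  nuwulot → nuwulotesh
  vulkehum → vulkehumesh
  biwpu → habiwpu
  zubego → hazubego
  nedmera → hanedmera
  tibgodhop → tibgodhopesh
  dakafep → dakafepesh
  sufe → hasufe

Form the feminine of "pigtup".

nuwulot and zubego both have last vowel 'o' yet inflect differently (nuwulotesh, hazubego), so the last vowel is not what conditions the rule; whether the stem ends in a vowel or a consonant is.
"pigtup" ends in a consonant. The stems ending in a consonant (dakafep → dakafepesh, vulkehum → vulkehumesh, nuwulot → nuwulotesh) add -esh.
So pigtup → pigtupesh.

pigtupesh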